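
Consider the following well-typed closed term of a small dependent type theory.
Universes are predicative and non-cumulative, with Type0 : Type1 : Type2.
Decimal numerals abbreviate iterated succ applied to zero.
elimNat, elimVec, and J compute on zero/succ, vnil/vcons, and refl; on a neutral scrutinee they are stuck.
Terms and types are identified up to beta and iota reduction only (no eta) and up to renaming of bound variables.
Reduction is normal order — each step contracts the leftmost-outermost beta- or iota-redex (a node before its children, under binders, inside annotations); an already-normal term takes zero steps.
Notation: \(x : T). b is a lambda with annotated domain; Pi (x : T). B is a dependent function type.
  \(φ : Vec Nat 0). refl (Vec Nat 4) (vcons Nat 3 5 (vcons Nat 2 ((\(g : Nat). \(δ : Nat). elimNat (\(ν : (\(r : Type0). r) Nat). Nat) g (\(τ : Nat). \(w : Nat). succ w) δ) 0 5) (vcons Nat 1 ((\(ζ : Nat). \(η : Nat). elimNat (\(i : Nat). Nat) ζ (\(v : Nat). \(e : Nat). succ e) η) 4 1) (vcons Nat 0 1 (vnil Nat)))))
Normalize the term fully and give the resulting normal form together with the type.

resulting normal form:
  \(φ : Vec Nat 0). refl (Vec Nat 4) (vcons Nat 3 5 (vcons Nat 2 5 (vcons Nat 1 5 (vcons Nat 0 1 (vnil Nat)))))
the term's type:
  Pi (φ : Vec Nat 0). Eq (Vec Nat 4) (vcons Nat 3 5 (vcons Nat 2 5 (vcons Nat 1 5 (vcons Nat 0 1 (vnil Nat))))) (vcons Nat 3 5 (vcons Nat 2 5 (vcons Nat 1 5 (vcons Nat 0 1 (vnil Nat)))))
observation: 24 normal-order steps normalize the term, beginning with a beta-redex.


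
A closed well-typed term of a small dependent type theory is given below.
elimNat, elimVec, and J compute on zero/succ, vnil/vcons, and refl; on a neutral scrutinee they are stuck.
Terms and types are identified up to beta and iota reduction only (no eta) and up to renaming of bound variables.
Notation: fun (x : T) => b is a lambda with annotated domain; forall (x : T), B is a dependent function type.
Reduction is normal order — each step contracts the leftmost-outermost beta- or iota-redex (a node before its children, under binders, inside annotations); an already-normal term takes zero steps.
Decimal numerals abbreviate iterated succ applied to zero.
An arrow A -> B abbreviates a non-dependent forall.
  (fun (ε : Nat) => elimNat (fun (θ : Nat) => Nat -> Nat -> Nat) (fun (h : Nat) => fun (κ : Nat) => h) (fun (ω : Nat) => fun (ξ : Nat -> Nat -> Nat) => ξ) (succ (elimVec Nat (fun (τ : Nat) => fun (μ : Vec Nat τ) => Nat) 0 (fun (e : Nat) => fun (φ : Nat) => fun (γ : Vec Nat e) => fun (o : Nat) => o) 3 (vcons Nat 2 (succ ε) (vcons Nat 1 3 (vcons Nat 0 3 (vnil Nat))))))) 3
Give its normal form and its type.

normal form:
  fun (ε : Nat) => fun (θ : Nat) => ε
inferred type:
  Nat -> Nat -> Nat


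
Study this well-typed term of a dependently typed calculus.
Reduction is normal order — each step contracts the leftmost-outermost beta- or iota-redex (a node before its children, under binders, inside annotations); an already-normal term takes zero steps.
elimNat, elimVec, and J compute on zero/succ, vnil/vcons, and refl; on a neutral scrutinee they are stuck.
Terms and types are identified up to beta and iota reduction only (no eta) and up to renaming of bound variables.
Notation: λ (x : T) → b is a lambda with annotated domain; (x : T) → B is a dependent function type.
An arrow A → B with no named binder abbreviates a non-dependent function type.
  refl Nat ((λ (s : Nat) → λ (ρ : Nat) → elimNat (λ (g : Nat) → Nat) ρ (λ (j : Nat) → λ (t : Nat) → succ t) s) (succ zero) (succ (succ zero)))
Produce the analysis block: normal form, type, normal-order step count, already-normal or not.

resulting normal form:
  refl Nat (succ (succ (succ zero)))
type:
  Eq Nat (succ (succ (succ zero))) (succ (succ (succ zero)))
reduction steps (normal order): 6
term was already normal: no
first redex: a beta-redex


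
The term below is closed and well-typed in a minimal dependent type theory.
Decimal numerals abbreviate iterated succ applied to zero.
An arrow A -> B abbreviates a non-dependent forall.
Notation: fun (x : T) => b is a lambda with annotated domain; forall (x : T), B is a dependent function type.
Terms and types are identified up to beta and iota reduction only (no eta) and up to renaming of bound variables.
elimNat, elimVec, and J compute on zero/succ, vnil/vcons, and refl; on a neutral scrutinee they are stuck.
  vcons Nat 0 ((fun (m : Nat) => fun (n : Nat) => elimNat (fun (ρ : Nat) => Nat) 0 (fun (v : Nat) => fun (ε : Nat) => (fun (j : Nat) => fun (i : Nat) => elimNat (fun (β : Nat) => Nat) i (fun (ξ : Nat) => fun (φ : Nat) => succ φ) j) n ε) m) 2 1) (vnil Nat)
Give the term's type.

the term's type:
  Vec Nat 1


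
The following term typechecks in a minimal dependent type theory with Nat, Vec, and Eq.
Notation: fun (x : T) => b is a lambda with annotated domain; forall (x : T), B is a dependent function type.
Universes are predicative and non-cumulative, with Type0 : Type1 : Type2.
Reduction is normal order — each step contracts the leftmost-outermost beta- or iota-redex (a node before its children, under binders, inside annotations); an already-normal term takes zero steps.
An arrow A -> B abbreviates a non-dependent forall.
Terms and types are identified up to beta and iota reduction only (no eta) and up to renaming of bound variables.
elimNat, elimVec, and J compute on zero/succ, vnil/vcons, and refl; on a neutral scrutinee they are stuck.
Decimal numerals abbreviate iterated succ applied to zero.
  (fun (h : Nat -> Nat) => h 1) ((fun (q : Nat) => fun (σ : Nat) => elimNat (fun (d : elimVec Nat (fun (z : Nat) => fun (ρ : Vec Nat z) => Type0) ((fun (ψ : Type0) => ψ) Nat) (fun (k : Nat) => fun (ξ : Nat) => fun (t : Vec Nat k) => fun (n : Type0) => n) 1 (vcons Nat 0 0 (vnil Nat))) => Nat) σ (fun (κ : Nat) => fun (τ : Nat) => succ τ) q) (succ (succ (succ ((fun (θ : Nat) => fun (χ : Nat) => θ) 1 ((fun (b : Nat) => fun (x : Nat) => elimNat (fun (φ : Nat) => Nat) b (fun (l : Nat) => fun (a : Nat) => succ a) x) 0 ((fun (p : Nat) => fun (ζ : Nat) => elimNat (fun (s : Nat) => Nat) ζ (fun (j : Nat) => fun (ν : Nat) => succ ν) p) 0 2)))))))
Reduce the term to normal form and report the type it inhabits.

resulting normal form:
  5
the term's type:
  Nat


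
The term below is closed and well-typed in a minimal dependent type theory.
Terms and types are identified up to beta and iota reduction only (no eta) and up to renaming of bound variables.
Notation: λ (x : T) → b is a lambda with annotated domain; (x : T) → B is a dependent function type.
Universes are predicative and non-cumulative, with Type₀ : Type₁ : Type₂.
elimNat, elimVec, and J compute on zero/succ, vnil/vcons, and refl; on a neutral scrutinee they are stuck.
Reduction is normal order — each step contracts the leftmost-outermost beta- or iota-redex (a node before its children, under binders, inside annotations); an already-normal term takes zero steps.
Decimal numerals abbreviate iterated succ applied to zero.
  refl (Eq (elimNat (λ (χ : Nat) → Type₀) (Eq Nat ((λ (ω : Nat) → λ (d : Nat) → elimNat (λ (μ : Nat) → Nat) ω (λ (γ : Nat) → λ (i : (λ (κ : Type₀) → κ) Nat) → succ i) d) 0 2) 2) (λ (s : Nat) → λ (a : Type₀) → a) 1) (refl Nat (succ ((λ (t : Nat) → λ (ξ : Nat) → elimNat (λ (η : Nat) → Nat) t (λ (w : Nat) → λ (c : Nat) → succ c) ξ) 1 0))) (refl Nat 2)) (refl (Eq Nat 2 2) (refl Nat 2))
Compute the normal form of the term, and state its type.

reduced normal form:
  refl (Eq (Eq Nat 2 2) (refl Nat 2) (refl Nat 2)) (refl (Eq Nat 2 2) (refl Nat 2))
type:
  Eq (Eq (Eq Nat 2 2) (refl Nat 2) (refl Nat 2)) (refl (Eq Nat 2 2) (refl Nat 2)) (refl (Eq Nat 2 2) (refl Nat 2))


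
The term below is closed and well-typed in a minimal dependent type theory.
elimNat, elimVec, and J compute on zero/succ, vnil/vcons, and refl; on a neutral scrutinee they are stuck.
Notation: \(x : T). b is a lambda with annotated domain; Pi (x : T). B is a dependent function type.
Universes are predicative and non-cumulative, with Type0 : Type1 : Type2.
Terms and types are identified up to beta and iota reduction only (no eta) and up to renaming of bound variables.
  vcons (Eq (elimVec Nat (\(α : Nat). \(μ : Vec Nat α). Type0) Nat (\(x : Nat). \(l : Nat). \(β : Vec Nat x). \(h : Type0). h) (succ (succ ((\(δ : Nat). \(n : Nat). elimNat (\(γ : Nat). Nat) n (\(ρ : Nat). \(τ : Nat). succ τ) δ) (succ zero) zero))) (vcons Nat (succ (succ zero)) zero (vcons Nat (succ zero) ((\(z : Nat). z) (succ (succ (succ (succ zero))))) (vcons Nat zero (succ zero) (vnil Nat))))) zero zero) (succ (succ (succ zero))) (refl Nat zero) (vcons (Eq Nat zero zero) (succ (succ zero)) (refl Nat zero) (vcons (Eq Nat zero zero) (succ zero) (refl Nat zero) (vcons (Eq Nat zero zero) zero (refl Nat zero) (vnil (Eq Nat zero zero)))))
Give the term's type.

type:
  Vec (Eq Nat zero zero) (succ (succ (succ (succ zero))))


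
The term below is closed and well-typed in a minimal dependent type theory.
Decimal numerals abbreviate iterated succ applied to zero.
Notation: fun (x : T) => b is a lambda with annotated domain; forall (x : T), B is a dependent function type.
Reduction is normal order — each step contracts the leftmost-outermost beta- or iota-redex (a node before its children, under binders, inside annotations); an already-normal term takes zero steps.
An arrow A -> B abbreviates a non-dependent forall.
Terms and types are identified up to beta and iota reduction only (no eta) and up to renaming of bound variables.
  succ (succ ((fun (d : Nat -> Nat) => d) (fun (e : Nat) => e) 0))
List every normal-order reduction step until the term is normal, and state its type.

normal-order reduction:
  succ (succ ((fun (d : Nat -> Nat) => d) (fun (e : Nat) => e) 0))
  ~> succ (succ ((fun (d : Nat) => d) 0))
  ~> 2
inferred type:
  Nat


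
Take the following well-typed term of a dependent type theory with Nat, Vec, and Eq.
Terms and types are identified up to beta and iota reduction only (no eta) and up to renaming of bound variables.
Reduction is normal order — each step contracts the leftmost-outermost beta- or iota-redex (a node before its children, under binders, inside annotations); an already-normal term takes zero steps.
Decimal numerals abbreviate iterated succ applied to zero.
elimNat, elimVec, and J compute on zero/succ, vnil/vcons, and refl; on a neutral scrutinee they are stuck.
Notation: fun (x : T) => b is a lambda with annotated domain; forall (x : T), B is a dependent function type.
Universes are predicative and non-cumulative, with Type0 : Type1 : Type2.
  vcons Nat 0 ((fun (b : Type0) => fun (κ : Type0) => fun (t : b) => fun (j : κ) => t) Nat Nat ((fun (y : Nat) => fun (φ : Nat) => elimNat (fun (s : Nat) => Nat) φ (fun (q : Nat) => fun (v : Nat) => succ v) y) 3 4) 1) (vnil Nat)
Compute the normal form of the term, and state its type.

resulting normal form:
  vcons Nat 0 7 (vnil Nat)
the term's type:
  Vec Nat 1
observation: the first redex contracted is a beta-redex; the normal form is reached in 16 normal-order steps.


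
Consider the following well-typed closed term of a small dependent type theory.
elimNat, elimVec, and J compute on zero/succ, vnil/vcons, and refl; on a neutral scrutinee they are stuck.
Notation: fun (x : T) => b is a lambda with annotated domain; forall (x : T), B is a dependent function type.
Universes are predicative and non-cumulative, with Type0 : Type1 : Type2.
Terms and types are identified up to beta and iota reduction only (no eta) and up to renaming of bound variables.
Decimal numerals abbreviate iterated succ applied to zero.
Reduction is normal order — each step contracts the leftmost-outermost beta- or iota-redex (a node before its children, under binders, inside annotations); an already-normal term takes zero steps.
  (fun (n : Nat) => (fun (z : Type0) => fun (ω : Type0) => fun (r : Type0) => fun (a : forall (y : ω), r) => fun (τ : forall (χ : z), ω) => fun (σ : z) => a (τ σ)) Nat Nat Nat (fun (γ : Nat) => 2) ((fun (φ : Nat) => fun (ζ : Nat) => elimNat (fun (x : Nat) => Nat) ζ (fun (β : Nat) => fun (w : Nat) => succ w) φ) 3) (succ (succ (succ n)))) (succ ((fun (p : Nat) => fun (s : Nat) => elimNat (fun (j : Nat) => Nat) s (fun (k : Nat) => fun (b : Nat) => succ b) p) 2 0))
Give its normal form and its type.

normal form:
  2
type:
  Nat
observation: 8 normal-order steps separate the term from its normal form.


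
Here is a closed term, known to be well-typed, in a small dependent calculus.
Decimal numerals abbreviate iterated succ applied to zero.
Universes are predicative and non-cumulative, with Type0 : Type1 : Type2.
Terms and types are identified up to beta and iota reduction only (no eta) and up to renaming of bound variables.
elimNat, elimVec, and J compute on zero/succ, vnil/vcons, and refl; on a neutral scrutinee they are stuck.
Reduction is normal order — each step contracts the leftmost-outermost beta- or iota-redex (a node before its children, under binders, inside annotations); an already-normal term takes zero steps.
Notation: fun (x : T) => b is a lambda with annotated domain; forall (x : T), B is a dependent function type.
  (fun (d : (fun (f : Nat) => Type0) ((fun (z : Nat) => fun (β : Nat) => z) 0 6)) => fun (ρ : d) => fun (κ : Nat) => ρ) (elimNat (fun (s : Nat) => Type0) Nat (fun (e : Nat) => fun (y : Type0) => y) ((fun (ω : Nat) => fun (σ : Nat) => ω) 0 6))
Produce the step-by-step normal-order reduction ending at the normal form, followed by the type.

normal-order reduction sequence:
  (fun (d : (fun (f : Nat) => Type0) ((fun (z : Nat) => fun (β : Nat) => z) 0 6)) => fun (ρ : d) => fun (κ : Nat) => ρ) (elimNat (fun (s : Nat) => Type0) Nat (fun (e : Nat) => fun (y : Type0) => y) ((fun (ω : Nat) => fun (σ : Nat) => ω) 0 6))
  ~> fun (d : elimNat (fun (f : Nat) => Type0) Nat (fun (z : Nat) => fun (β : Type0) => β) ((fun (ρ : Nat) => fun (κ : Nat) => ρ) 0 6)) => fun (s : Nat) => d
  ~> fun (d : elimNat (fun (f : Nat) => Type0) Nat (fun (z : Nat) => fun (β : Type0) => β) ((fun (ρ : Nat) => 0) 6)) => fun (κ : Nat) => d
  ~> fun (d : elimNat (fun (f : Nat) => Type0) Nat (fun (z : Nat) => fun (β : Type0) => β) 0) => fun (ρ : Nat) => d
  ~> fun (d : Nat) => fun (f : Nat) => d
type:
  forall (d : Nat), forall (f : Nat), Nat


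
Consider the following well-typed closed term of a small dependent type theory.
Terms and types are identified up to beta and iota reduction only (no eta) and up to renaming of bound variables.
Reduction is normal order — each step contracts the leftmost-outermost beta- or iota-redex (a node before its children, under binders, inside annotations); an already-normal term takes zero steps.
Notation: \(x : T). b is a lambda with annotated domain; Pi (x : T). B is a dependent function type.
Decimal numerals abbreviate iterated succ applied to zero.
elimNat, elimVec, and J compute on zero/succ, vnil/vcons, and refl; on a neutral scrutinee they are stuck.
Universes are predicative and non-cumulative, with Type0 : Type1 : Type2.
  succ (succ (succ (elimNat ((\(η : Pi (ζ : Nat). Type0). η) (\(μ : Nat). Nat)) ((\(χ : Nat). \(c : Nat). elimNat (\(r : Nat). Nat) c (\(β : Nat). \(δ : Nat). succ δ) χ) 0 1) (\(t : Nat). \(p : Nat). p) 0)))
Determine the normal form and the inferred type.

reduced normal form:
  4
inferred type:
  Nat


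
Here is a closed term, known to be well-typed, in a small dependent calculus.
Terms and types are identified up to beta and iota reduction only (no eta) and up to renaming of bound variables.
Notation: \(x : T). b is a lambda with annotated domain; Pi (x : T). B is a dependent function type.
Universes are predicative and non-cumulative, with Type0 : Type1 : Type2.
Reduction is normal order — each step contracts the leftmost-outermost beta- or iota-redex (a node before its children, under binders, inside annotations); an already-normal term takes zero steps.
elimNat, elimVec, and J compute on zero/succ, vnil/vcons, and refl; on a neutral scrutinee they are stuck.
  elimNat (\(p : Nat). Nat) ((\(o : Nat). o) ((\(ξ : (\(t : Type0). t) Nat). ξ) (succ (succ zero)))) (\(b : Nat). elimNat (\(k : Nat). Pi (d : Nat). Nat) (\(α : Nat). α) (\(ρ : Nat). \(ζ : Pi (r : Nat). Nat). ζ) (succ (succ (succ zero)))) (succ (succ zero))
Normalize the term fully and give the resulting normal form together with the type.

resulting normal form:
  succ (succ zero)
inferred type:
  Nat


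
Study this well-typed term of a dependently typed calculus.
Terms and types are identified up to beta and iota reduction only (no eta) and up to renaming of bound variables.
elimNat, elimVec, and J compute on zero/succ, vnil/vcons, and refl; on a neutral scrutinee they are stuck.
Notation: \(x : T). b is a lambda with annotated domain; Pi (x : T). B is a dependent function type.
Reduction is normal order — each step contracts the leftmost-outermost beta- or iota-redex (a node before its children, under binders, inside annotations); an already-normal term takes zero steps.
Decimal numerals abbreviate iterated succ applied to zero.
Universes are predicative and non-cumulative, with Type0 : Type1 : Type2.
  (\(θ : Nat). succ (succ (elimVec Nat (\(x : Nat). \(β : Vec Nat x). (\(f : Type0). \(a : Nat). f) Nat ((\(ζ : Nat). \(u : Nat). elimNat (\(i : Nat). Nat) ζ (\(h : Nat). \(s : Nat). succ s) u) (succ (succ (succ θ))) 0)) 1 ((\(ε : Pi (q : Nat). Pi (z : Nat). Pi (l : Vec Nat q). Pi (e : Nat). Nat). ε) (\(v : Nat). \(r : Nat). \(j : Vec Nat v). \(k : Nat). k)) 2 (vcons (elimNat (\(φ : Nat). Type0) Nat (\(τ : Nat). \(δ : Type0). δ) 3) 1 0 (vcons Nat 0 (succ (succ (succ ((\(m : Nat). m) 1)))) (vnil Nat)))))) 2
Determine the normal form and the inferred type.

normal form:
  3
inferred type:
  Nat


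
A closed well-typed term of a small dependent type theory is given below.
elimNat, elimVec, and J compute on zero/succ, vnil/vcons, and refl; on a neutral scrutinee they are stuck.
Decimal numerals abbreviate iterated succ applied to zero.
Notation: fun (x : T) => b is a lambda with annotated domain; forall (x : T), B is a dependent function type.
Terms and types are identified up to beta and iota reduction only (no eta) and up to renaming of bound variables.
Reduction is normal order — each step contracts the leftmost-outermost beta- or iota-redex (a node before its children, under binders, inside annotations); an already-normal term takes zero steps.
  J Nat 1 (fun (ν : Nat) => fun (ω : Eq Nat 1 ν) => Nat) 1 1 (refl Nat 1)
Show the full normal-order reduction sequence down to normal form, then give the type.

normal-order reduction:
  J Nat 1 (fun (ν : Nat) => fun (ω : Eq Nat 1 ν) => Nat) 1 1 (refl Nat 1)
  ~> 1
the term's type:
  Nat


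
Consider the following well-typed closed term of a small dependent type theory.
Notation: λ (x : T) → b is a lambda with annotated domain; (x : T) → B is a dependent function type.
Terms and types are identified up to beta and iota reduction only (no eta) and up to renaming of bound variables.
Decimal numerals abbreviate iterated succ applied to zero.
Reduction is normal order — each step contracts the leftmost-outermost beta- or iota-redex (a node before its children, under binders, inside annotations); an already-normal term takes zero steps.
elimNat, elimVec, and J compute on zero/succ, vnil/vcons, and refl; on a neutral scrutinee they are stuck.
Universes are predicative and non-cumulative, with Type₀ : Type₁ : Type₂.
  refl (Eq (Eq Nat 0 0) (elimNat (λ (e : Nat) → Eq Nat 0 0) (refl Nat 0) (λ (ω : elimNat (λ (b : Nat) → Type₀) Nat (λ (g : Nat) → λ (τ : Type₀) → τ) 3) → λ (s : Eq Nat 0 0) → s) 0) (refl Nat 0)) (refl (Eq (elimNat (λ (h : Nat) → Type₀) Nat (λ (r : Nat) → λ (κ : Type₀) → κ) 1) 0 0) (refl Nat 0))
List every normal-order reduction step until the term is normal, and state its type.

reduction (normal order):
  refl (Eq (Eq Nat 0 0) (elimNat (λ (e : Nat) → Eq Nat 0 0) (refl Nat 0) (λ (ω : elimNat (λ (b : Nat) → Type₀) Nat (λ (g : Nat) → λ (τ : Type₀) → τ) 3) → λ (s : Eq Nat 0 0) → s) 0) (refl Nat 0)) (refl (Eq (elimNat (λ (h : Nat) → Type₀) Nat (λ (r : Nat) → λ (κ : Type₀) → κ) 1) 0 0) (refl Nat 0))
  ~> refl (Eq (Eq Nat 0 0) (refl Nat 0) (refl Nat 0)) (refl (Eq (elimNat (λ (e : Nat) → Type₀) Nat (λ (ω : Nat) → λ (b : Type₀) → b) 1) 0 0) (refl Nat 0))
  ~> refl (Eq (Eq Nat 0 0) (refl Nat 0) (refl Nat 0)) (refl (Eq ((λ (e : Nat) → λ (ω : Type₀) → ω) 0 (elimNat (λ (b : Nat) → Type₀) Nat (λ (g : Nat) → λ (τ : Type₀) → τ) 0)) 0 0) (refl Nat 0))
  ~> refl (Eq (Eq Nat 0 0) (refl Nat 0) (refl Nat 0)) (refl (Eq ((λ (e : Type₀) → e) (elimNat (λ (ω : Nat) → Type₀) Nat (λ (b : Nat) → λ (g : Type₀) → g) 0)) 0 0) (refl Nat 0))
  ~> refl (Eq (Eq Nat 0 0) (refl Nat 0) (refl Nat 0)) (refl (Eq (elimNat (λ (e : Nat) → Type₀) Nat (λ (ω : Nat) → λ (b : Type₀) → b) 0) 0 0) (refl Nat 0))
  ~> refl (Eq (Eq Nat 0 0) (refl Nat 0) (refl Nat 0)) (refl (Eq Nat 0 0) (refl Nat 0))
inferred type:
  Eq (Eq (Eq Nat 0 0) (refl Nat 0) (refl Nat 0)) (refl (Eq Nat 0 0) (refl Nat 0)) (refl (Eq Nat 0 0) (refl Nat 0))


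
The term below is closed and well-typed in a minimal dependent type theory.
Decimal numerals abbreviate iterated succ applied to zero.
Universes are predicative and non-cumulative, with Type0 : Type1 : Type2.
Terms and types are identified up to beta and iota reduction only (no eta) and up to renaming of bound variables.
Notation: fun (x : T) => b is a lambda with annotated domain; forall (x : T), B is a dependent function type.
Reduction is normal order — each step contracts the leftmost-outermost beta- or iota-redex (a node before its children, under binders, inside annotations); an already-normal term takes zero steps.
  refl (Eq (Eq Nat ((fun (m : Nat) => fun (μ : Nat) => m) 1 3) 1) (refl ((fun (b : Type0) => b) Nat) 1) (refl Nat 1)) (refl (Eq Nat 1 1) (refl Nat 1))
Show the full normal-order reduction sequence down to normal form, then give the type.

reduction (normal order):
  refl (Eq (Eq Nat ((fun (m : Nat) => fun (μ : Nat) => m) 1 3) 1) (refl ((fun (b : Type0) => b) Nat) 1) (refl Nat 1)) (refl (Eq Nat 1 1) (refl Nat 1))
  ~> refl (Eq (Eq Nat ((fun (m : Nat) => 1) 3) 1) (refl ((fun (μ : Type0) => μ) Nat) 1) (refl Nat 1)) (refl (Eq Nat 1 1) (refl Nat 1))
  ~> refl (Eq (Eq Nat 1 1) (refl ((fun (m : Type0) => m) Nat) 1) (refl Nat 1)) (refl (Eq Nat 1 1) (refl Nat 1))
  ~> refl (Eq (Eq Nat 1 1) (refl Nat 1) (refl Nat 1)) (refl (Eq Nat 1 1) (refl Nat 1))
inferred type:
  Eq (Eq (Eq Nat 1 1) (refl Nat 1) (refl Nat 1)) (refl (Eq Nat 1 1) (refl Nat 1)) (refl (Eq Nat 1 1) (refl Nat 1))


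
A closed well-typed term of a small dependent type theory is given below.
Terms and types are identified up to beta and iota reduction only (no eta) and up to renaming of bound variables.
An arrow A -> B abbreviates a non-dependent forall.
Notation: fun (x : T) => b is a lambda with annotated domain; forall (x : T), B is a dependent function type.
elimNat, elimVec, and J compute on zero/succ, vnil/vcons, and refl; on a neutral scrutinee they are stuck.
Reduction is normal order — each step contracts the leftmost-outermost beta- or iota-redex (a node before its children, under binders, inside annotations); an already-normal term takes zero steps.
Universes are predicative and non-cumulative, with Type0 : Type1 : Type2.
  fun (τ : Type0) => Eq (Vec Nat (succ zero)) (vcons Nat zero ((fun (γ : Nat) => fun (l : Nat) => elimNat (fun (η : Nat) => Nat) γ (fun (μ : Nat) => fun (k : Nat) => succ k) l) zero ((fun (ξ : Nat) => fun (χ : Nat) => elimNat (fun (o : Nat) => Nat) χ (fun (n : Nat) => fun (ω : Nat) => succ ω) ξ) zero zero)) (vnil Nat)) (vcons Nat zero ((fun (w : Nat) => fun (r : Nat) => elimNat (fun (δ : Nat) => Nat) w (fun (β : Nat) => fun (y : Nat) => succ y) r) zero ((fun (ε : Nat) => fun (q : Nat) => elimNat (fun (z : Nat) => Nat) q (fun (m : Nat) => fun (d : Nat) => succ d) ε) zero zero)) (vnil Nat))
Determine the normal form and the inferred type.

reduced normal form:
  fun (τ : Type0) => Eq (Vec Nat (succ zero)) (vcons Nat zero zero (vnil Nat)) (vcons Nat zero zero (vnil Nat))
type:
  Type0 -> Type0
observation: normalization takes exactly 12 steps under the normal-order strategy.


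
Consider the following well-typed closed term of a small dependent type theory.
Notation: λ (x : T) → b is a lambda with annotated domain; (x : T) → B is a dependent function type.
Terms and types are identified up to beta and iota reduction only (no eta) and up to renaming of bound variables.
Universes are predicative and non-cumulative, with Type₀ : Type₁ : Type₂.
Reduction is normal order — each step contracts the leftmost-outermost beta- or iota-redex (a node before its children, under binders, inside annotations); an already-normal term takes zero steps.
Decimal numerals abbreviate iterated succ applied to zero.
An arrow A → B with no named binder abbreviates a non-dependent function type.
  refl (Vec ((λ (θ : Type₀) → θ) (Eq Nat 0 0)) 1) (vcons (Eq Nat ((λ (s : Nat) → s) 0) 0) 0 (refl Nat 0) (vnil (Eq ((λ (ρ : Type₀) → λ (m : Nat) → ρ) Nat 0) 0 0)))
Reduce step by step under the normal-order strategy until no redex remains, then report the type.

normal-order reduction:
  refl (Vec ((λ (θ : Type₀) → θ) (Eq Nat 0 0)) 1) (vcons (Eq Nat ((λ (s : Nat) → s) 0) 0) 0 (refl Nat 0) (vnil (Eq ((λ (ρ : Type₀) → λ (m : Nat) → ρ) Nat 0) 0 0)))
  ~> refl (Vec (Eq Nat 0 0) 1) (vcons (Eq Nat ((λ (θ : Nat) → θ) 0) 0) 0 (refl Nat 0) (vnil (Eq ((λ (s : Type₀) → λ (ρ : Nat) → s) Nat 0) 0 0)))
  ~> refl (Vec (Eq Nat 0 0) 1) (vcons (Eq Nat 0 0) 0 (refl Nat 0) (vnil (Eq ((λ (θ : Type₀) → λ (s : Nat) → θ) Nat 0) 0 0)))
  ~> refl (Vec (Eq Nat 0 0) 1) (vcons (Eq Nat 0 0) 0 (refl Nat 0) (vnil (Eq ((λ (θ : Nat) → Nat) 0) 0 0)))
  ~> refl (Vec (Eq Nat 0 0) 1) (vcons (Eq Nat 0 0) 0 (refl Nat 0) (vnil (Eq Nat 0 0)))
inferred type:
  Eq (Vec (Eq Nat 0 0) 1) (vcons (Eq Nat 0 0) 0 (refl Nat 0) (vnil (Eq Nat 0 0))) (vcons (Eq Nat 0 0) 0 (refl Nat 0) (vnil (Eq Nat 0 0)))


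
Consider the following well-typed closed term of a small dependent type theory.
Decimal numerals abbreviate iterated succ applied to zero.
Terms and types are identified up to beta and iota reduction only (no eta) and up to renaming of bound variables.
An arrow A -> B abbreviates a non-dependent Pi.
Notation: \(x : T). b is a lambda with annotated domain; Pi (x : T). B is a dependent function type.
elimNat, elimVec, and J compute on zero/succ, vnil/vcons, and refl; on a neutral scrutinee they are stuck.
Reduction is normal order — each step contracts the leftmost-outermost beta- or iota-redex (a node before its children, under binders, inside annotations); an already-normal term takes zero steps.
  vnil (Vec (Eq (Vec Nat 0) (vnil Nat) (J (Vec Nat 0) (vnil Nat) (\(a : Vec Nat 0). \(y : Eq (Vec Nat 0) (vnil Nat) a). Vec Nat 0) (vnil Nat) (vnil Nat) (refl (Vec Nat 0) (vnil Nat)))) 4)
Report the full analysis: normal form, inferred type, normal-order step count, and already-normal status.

reduced normal form:
  vnil (Vec (Eq (Vec Nat 0) (vnil Nat) (vnil Nat)) 4)
the term's type:
  Vec (Vec (Eq (Vec Nat 0) (vnil Nat) (vnil Nat)) 4) 0
normal-order step count: 1
started in normal form: no
first redex: a J iota-redex


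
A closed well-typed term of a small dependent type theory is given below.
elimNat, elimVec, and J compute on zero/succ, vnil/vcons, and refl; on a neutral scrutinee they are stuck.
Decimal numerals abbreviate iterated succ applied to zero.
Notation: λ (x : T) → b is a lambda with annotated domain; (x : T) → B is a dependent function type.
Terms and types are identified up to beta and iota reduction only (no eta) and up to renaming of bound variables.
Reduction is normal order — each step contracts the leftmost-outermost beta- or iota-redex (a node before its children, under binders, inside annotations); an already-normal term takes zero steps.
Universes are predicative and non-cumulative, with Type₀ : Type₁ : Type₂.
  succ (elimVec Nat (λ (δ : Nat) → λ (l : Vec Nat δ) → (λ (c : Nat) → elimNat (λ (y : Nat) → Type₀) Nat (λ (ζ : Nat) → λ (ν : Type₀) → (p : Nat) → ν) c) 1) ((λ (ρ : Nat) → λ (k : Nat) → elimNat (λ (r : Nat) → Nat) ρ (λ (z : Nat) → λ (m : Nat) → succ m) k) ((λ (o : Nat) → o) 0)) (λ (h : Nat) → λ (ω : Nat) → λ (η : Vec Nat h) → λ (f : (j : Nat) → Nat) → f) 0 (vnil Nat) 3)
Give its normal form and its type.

normal form:
  4
the term's type:
  Nat
observation: normalization takes exactly 14 steps under the normal-order strategy.


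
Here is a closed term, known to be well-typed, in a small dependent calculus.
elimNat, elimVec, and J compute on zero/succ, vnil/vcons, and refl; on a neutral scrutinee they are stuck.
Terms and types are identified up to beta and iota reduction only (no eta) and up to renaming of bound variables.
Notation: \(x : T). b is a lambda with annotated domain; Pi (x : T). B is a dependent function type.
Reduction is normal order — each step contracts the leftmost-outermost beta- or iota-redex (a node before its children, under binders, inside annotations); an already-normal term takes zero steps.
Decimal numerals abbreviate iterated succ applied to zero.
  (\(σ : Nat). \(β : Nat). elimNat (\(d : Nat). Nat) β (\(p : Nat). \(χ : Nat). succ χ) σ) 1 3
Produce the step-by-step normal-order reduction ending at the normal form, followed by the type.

reduction (normal order):
  (\(σ : Nat). \(β : Nat). elimNat (\(d : Nat). Nat) β (\(p : Nat). \(χ : Nat). succ χ) σ) 1 3
  ~> (\(σ : Nat). elimNat (\(β : Nat). Nat) σ (\(d : Nat). \(p : Nat). succ p) 1) 3
  ~> elimNat (\(σ : Nat). Nat) 3 (\(β : Nat). \(d : Nat). succ d) 1
  ~> (\(σ : Nat). \(β : Nat). succ β) 0 (elimNat (\(d : Nat). Nat) 3 (\(p : Nat). \(χ : Nat). succ χ) 0)
  ~> (\(σ : Nat). succ σ) (elimNat (\(β : Nat). Nat) 3 (\(d : Nat). \(p : Nat). succ p) 0)
  ~> succ (elimNat (\(σ : Nat). Nat) 3 (\(β : Nat). \(d : Nat). succ d) 0)
  ~> 4
the term's type:
  Nat


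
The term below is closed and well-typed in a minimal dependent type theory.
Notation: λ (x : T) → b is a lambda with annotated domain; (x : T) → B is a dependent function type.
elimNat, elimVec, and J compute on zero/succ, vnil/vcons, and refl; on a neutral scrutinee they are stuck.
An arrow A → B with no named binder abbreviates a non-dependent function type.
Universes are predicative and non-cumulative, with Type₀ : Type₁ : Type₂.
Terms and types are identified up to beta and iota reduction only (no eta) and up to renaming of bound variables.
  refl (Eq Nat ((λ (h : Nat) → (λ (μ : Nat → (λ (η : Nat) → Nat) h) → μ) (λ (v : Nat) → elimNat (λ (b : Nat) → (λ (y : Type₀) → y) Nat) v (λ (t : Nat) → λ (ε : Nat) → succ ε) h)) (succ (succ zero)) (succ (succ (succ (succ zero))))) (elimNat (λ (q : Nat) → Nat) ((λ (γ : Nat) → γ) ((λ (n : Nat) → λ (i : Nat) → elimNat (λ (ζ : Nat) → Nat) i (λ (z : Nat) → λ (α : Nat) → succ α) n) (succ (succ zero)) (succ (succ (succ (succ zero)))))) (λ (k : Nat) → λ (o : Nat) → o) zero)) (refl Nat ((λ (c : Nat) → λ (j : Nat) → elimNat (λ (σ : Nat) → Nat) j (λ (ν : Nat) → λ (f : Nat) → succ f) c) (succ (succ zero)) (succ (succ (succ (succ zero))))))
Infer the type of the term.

the term's type:
  Eq (Eq Nat (succ (succ (succ (succ (succ (succ zero)))))) (succ (succ (succ (succ (succ (succ zero))))))) (refl Nat (succ (succ (succ (succ (succ (succ zero))))))) (refl Nat (succ (succ (succ (succ (succ (succ zero)))))))


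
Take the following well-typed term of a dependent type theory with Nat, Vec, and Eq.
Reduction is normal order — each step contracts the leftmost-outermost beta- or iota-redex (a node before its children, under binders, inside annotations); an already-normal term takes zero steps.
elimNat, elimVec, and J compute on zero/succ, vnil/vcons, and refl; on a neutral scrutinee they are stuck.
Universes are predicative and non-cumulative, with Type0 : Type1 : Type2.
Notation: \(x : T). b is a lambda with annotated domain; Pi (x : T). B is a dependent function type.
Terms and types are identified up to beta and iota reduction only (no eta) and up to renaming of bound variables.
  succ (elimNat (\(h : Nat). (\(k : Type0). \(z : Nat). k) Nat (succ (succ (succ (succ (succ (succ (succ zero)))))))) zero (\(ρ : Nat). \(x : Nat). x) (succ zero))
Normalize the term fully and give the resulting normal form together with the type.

normal form:
  succ zero
the term's type:
  Nat
observation: the term reaches its normal form after 4 normal-order steps.


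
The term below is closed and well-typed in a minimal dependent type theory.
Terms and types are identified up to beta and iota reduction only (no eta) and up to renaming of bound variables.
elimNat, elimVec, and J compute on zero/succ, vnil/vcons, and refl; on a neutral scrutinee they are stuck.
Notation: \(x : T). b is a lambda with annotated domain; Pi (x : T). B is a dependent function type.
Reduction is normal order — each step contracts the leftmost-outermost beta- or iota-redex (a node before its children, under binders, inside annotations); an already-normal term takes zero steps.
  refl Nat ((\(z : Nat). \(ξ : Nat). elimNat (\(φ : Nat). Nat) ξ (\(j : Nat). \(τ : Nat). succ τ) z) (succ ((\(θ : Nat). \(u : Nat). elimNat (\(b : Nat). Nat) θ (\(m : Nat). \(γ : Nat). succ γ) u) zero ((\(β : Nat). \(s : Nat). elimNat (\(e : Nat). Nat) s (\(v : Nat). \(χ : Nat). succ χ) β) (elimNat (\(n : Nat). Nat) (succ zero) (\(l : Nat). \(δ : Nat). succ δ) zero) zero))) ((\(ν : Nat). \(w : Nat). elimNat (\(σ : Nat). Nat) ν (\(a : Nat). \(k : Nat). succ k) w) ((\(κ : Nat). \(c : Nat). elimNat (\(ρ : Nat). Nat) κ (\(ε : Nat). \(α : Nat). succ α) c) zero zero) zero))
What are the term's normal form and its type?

resulting normal form:
  refl Nat (succ (succ zero))
inferred type:
  Eq Nat (succ (succ zero)) (succ (succ zero))
observation: the first redex contracted is a beta-redex; the normal form is reached in 28 normal-order steps.


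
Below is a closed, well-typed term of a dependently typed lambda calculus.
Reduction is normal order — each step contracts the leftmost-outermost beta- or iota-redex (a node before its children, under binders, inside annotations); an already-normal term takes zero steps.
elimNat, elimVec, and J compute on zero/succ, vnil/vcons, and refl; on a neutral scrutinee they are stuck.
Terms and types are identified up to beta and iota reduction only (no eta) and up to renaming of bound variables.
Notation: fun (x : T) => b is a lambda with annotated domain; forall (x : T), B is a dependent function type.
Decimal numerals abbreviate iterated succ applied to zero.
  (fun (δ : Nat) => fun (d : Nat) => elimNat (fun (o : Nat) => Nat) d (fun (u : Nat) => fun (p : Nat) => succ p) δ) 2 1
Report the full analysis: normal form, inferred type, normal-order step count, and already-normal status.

reduced normal form:
  3
inferred type:
  Nat
reduction steps (normal order): 9
started in normal form: no
first contracted redex: a beta-redex


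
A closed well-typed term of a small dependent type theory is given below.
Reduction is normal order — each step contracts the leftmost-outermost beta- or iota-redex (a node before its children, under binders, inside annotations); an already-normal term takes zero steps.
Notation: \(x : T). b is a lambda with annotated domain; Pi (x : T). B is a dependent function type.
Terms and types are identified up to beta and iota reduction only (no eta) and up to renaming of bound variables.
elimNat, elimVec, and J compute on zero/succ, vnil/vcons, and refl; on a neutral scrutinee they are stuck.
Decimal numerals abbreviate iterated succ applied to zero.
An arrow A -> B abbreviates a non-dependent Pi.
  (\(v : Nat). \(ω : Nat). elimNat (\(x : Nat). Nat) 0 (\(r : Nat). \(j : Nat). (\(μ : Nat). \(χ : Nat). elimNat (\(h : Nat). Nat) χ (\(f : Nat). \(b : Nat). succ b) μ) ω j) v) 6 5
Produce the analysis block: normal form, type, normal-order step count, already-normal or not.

normal form:
  30
the term's type:
  Nat
steps to reach normal form (normal order): 129
already normal: no
first contracted redex: a beta-redex


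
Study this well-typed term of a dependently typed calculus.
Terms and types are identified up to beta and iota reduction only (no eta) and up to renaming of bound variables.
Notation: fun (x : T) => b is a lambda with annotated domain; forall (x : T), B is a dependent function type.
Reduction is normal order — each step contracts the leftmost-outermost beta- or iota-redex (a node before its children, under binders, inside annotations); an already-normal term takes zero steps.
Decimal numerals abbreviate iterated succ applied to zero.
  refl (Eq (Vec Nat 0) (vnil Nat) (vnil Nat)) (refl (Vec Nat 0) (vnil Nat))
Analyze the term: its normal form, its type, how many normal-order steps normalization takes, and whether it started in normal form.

reduced normal form:
  refl (Eq (Vec Nat 0) (vnil Nat) (vnil Nat)) (refl (Vec Nat 0) (vnil Nat))
the term's type:
  Eq (Eq (Vec Nat 0) (vnil Nat) (vnil Nat)) (refl (Vec Nat 0) (vnil Nat)) (refl (Vec Nat 0) (vnil Nat))
reduction steps (normal order): 0
started in normal form: yes


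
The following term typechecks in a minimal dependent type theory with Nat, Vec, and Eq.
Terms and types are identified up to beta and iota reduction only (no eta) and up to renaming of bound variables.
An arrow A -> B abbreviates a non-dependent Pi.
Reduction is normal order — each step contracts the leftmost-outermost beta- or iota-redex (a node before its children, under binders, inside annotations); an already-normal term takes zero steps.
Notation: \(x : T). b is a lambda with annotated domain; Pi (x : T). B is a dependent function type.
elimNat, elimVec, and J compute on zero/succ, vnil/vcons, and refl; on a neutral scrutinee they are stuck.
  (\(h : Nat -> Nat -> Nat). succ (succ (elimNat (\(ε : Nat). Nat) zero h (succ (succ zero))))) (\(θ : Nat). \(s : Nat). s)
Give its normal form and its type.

reduced normal form:
  succ (succ zero)
type:
  Nat


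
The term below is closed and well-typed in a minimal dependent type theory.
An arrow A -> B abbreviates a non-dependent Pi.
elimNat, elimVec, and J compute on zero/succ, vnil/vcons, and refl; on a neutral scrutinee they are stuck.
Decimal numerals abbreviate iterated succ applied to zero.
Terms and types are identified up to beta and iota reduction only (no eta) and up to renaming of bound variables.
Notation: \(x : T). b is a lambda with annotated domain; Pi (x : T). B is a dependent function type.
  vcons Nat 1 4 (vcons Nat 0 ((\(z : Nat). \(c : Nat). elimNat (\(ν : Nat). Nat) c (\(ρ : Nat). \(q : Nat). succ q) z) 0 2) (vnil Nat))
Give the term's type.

inferred type:
  Vec Nat 2


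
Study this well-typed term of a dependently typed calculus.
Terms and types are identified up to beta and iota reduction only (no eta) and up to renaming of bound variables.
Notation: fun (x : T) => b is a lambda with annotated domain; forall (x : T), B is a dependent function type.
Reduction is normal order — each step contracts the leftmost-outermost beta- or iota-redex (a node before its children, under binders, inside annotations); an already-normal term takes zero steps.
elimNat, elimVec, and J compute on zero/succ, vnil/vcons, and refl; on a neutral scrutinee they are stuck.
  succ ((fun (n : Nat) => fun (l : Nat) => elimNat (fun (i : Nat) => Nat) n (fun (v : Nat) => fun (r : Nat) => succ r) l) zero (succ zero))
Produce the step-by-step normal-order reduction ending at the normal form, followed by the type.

reduction (normal order):
  succ ((fun (n : Nat) => fun (l : Nat) => elimNat (fun (i : Nat) => Nat) n (fun (v : Nat) => fun (r : Nat) => succ r) l) zero (succ zero))
  ~> succ ((fun (n : Nat) => elimNat (fun (l : Nat) => Nat) zero (fun (i : Nat) => fun (v : Nat) => succ v) n) (succ zero))
  ~> succ (elimNat (fun (n : Nat) => Nat) zero (fun (l : Nat) => fun (i : Nat) => succ i) (succ zero))
  ~> succ ((fun (n : Nat) => fun (l : Nat) => succ l) zero (elimNat (fun (i : Nat) => Nat) zero (fun (v : Nat) => fun (r : Nat) => succ r) zero))
  ~> succ ((fun (n : Nat) => succ n) (elimNat (fun (l : Nat) => Nat) zero (fun (i : Nat) => fun (v : Nat) => succ v) zero))
  ~> succ (succ (elimNat (fun (n : Nat) => Nat) zero (fun (l : Nat) => fun (i : Nat) => succ i) zero))
  ~> succ (succ zero)
inferred type:
  Nat
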